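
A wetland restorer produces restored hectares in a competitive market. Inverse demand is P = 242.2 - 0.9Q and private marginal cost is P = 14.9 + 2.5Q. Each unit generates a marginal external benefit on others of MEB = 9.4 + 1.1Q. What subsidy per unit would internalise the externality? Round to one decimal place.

subsidy = 122.6 per unit

Social marginal cost = private MC − MEB = 5.5 + 1.4Q.
Set SMC = demand: 5.5 + 1.4Q = 242.2 - 0.9Q → Q* = 102.9130.
The Pigouvian subsidy equals MEB at Q*: 9.4 + 1.1×102.9130 = 122.6043.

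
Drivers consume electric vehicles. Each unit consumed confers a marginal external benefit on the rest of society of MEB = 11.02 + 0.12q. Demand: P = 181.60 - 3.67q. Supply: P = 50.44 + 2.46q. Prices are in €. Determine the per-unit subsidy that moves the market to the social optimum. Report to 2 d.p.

Social marginal benefit = demand + MEB = 192.62 - 3.55q.
Set SMB = MC: 192.62 - 3.55q = 50.44 + 2.46q → q* = 23.6572.
The Pigouvian subsidy equals MEB at q*: 11.02 + 0.12×23.6572 = 13.8589.

subsidy = €13.86 per unit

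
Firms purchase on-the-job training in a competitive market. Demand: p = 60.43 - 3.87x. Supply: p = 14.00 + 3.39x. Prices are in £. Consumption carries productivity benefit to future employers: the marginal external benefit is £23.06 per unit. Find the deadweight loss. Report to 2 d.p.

DWL = £36.62

Market equilibrium (private): 14.00 + 3.39x = 60.43 - 3.87x → x_m = 6.3953.
Social marginal benefit = demand + MEB = 83.49 - 3.87x.
Set SMB = MC: 83.49 - 3.87x = 14.00 + 3.39x → x* = 9.5716.
The loss is the area between SMB and MC from x* to x_m; with linear curves that's a triangle of height MEB(x_m).
DWL = ½ × 3.1763 × 23.0600 = 36.6227.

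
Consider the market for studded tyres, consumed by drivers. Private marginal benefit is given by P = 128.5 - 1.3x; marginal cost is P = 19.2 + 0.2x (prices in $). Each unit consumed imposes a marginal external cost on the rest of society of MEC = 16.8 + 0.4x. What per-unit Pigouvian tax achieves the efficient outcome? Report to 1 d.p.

Social marginal benefit = demand − MEC = 111.7 - 1.7x.
Set SMB = MC: 111.7 - 1.7x = 19.2 + 0.2x → x* = 48.6842.
The Pigouvian tax equals MEC at x*: 16.8 + 0.4×48.6842 = 36.2737.

tax = $36.3 per unit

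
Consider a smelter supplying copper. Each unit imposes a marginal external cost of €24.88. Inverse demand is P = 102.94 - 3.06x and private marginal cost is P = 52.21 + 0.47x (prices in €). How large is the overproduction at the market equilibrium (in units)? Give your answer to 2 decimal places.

Market equilibrium (private): 52.21 + 0.47x = 102.94 - 3.06x → x_m = 14.3711.
Social marginal cost = private MC + MEC = 77.09 + 0.47x.
Set SMC = demand: 77.09 + 0.47x = 102.94 - 3.06x → x* = 7.3229.
Gap = |14.3711 − 7.3229| = 7.0482.

7.05 units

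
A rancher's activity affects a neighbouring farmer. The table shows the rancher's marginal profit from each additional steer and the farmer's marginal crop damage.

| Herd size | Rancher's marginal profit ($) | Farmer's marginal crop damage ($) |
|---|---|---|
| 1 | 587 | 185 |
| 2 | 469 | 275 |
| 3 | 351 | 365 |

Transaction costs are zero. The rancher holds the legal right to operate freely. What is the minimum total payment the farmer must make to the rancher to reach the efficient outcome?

$351

Left alone the rancher would choose level 3 (marginal profit stays positive).
Efficient level: k* = 2 (marginal profit ≥ marginal crop damage through 2).
The farmer must at least cover the rancher's forgone profit from cutting 3→2: 351 = 351.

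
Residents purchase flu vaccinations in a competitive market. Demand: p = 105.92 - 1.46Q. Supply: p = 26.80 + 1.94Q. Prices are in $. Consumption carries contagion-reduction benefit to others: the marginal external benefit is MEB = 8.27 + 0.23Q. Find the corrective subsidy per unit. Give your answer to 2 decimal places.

subsidy = $14.61 per unit

Social marginal benefit = demand + MEB = 114.19 - 1.23Q.
Set SMB = MC: 114.19 - 1.23Q = 26.80 + 1.94Q → Q* = 27.5678.
The Pigouvian subsidy equals MEB at Q*: 8.27 + 0.23×27.5678 = 14.6106.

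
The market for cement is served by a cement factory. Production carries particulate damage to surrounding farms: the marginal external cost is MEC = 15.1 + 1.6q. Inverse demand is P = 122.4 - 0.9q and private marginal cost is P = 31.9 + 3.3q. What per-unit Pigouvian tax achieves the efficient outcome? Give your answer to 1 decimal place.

Social marginal cost = private MC + MEC = 47.0 + 4.9q.
Set SMC = demand: 47.0 + 4.9q = 122.4 - 0.9q → q* = 13.0000.
The Pigouvian tax equals MEC at q*: 15.1 + 1.6×13.0000 = 35.9000.

tax = 35.9 per unit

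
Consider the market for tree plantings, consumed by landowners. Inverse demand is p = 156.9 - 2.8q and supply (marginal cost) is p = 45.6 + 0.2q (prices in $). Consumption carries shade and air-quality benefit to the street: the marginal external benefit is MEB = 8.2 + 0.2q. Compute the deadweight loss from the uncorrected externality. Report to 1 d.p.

Market equilibrium (private): 45.6 + 0.2q = 156.9 - 2.8q → q_m = 37.1000.
Social marginal benefit = demand + MEB = 165.1 - 2.6q.
Set SMB = MC: 165.1 - 2.6q = 45.6 + 0.2q → q* = 42.6786.
Between q* and q_m the wedge SMB − MC runs linearly from 0 to MEB(q_m), so the loss is a triangle.
DWL = ½ × 5.5786 × 15.6200 = 43.5689.

DWL = $43.6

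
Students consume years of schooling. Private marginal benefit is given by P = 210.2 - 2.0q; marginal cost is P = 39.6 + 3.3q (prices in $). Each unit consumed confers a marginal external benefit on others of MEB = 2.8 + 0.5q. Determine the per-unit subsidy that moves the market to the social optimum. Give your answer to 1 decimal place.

subsidy = $20.9 per unit

Social marginal benefit = demand + MEB = 213.0 - 1.5q.
Set SMB = MC: 213.0 - 1.5q = 39.6 + 3.3q → q* = 36.1250.
The Pigouvian subsidy equals MEB at q*: 2.8 + 0.5×36.1250 = 20.8625.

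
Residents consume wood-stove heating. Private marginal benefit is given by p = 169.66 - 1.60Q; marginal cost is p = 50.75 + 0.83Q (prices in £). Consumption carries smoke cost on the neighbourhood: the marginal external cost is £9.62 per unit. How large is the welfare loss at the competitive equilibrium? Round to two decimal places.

Market equilibrium (private): 50.75 + 0.83Q = 169.66 - 1.60Q → Q_m = 48.9342.
Social marginal benefit = demand − MEC = 160.04 - 1.60Q.
Set SMB = MC: 160.04 - 1.60Q = 50.75 + 0.83Q → Q* = 44.9753.
The welfare-loss triangle has base |Q_m − Q*| and height MEC(Q_m) (the vertical gap between SMB and MC is zero at Q* and MEC at Q_m).
DWL = ½ × 3.9589 × 9.6200 = 19.0423.

DWL = £19.04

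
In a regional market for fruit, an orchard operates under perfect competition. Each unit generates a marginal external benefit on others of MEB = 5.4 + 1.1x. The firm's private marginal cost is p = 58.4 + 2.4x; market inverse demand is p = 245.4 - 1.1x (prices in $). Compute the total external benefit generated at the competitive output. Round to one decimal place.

$1858.6

Market equilibrium (private): 58.4 + 2.4x = 245.4 - 1.1x → x_m = 53.4286.
Total external benefit = ∫₀^{x_m} (5.4 + 1.1x) dx = 5.4×53.4286 + ½×1.1×53.4286² = 1858.5529.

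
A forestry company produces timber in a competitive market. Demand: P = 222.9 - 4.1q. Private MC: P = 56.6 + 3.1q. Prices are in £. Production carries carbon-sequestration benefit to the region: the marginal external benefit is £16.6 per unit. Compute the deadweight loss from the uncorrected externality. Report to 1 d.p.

DWL = £19.1

Market equilibrium (private): 56.6 + 3.1q = 222.9 - 4.1q → q_m = 23.0972.
Social marginal cost = private MC − MEB = 40.0 + 3.1q.
Set SMC = demand: 40.0 + 3.1q = 222.9 - 4.1q → q* = 25.4028.
The welfare-loss triangle has base |q_m − q*| and height MEB(q_m) (the vertical gap between SMC and demand is zero at q* and MEB at q_m).
DWL = ½ × 2.3056 × 16.6000 = 19.1365.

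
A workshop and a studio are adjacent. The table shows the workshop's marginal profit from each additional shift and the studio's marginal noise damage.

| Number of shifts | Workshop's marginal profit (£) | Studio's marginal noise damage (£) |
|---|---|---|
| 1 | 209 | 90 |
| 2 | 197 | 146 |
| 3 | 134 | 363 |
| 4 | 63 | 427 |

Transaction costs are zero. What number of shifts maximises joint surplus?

2

Bargaining reaches the level where marginal profit last exceeds marginal noise damage.
That holds through level 2 (197 ≥ 146) but not at 3 (134 < 363).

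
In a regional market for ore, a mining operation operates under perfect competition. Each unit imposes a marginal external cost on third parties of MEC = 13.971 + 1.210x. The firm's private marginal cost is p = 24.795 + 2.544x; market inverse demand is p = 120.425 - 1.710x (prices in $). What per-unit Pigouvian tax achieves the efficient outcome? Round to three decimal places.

Social marginal cost = private MC + MEC = 38.766 + 3.754x.
Set SMC = demand: 38.766 + 3.754x = 120.425 - 1.710x → x* = 14.9449.
The Pigouvian tax equals MEC at x*: 13.971 + 1.210×14.9449 = 32.0543.

tax = $32.054 per unit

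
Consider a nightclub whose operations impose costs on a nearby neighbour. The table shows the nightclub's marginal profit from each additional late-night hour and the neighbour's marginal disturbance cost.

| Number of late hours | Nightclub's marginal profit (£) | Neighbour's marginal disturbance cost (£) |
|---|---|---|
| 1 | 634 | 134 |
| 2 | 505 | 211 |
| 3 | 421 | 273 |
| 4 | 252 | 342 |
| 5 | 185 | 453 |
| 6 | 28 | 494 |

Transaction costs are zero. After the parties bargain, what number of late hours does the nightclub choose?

Bargaining reaches the level where marginal profit last exceeds marginal disturbance cost.
That holds through level 3 (421 ≥ 273) but not at 4 (252 < 342).

3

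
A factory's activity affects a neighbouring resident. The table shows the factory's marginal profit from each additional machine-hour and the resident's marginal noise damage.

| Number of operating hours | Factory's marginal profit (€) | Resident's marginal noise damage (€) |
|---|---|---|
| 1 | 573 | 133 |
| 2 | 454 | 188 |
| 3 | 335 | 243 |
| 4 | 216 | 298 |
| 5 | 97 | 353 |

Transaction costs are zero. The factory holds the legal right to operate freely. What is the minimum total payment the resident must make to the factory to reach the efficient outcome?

Left alone the factory would choose level 5 (marginal profit stays positive).
Efficient level: k* = 3 (marginal profit ≥ marginal noise damage through 3).
The resident must at least cover the factory's forgone profit from cutting 5→3: 216 + 97 = 313.

€313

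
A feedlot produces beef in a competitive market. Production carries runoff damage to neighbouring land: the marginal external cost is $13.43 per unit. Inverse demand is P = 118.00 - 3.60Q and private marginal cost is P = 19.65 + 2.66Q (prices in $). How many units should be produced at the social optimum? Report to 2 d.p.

Q* = 13.57

Social marginal cost = private MC + MEC = 33.08 + 2.66Q.
Set SMC = demand: 33.08 + 2.66Q = 118.00 - 3.60Q → Q* = 13.5655.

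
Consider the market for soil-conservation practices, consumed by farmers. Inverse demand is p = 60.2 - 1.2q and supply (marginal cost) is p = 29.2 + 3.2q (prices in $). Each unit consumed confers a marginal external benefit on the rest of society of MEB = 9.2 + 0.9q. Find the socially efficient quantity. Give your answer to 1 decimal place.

Social marginal benefit = demand + MEB = 69.4 - 0.3q.
Set SMB = MC: 69.4 - 0.3q = 29.2 + 3.2q → q* = 11.4857.

q* = 11.5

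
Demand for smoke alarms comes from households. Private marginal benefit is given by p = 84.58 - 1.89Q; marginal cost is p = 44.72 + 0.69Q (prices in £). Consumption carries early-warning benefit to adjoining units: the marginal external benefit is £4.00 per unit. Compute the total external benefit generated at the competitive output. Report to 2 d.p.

Market equilibrium (private): 44.72 + 0.69Q = 84.58 - 1.89Q → Q_m = 15.4496.
Total external benefit = MEB × Q_m = 4.00 × 15.4496 = 61.7984.

£61.80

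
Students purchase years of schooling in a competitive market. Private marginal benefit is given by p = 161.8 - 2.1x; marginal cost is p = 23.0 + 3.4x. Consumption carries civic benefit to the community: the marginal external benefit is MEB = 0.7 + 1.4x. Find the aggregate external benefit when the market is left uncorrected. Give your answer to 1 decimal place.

Market equilibrium (private): 23.0 + 3.4x = 161.8 - 2.1x → x_m = 25.2364.
Total external benefit = ∫₀^{x_m} (0.7 + 1.4x) dx = 0.7×25.2364 + ½×1.4×25.2364² = 463.4786.

463.5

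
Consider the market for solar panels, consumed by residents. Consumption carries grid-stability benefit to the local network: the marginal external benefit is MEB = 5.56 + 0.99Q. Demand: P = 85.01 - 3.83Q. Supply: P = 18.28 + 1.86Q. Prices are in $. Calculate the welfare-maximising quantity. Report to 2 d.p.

Q* = 15.38

Social marginal benefit = demand + MEB = 90.57 - 2.84Q.
Set SMB = MC: 90.57 - 2.84Q = 18.28 + 1.86Q → Q* = 15.3809.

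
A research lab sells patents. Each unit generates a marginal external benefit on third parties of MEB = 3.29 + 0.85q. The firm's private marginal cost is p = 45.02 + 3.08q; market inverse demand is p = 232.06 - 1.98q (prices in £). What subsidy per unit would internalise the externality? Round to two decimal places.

subsidy = £41.72 per unit

Social marginal cost = private MC − MEB = 41.73 + 2.23q.
Set SMC = demand: 41.73 + 2.23q = 232.06 - 1.98q → q* = 45.2090.
The Pigouvian subsidy equals MEB at q*: 3.29 + 0.85×45.2090 = 41.7177.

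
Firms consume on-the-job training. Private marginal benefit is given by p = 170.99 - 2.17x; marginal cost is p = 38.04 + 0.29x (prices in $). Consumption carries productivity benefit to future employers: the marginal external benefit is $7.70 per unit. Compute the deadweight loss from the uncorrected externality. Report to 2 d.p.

Market equilibrium (private): 38.04 + 0.29x = 170.99 - 2.17x → x_m = 54.0447.
Social marginal benefit = demand + MEB = 178.69 - 2.17x.
Set SMB = MC: 178.69 - 2.17x = 38.04 + 0.29x → x* = 57.1748.
Height of the DWL triangle at x_m is SMB(x_m) − MC(x_m) = MEB(x_m) = 7.7000.
DWL = ½ × 3.1301 × 7.7000 = 12.0509.

DWL = $12.05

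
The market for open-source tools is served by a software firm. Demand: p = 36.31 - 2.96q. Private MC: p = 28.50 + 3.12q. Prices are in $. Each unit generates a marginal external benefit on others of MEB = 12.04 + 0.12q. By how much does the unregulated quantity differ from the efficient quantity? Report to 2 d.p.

2.05 units

Market equilibrium (private): 28.50 + 3.12q = 36.31 - 2.96q → q_m = 1.2845.
Social marginal cost = private MC − MEB = 16.46 + 3.00q.
Set SMC = demand: 16.46 + 3.00q = 36.31 - 2.96q → q* = 3.3305.
Gap = |1.2845 − 3.3305| = 2.0460.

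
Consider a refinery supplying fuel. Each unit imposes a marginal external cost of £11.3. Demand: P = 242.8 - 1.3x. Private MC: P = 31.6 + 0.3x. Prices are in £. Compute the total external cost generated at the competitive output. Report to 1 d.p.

£1491.6

Market equilibrium (private): 31.6 + 0.3x = 242.8 - 1.3x → x_m = 132.0000.
Total external cost = MEC × x_m = 11.3 × 132.0000 = 1491.6000.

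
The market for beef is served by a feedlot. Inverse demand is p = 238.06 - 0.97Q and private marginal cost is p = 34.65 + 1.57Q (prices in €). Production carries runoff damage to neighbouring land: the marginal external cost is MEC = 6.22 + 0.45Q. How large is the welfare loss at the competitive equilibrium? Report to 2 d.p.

DWL = €298.61

Market equilibrium (private): 34.65 + 1.57Q = 238.06 - 0.97Q → Q_m = 80.0827.
Social marginal cost = private MC + MEC = 40.87 + 2.02Q.
Set SMC = demand: 40.87 + 2.02Q = 238.06 - 0.97Q → Q* = 65.9498.
The welfare-loss triangle has base |Q_m − Q*| and height MEC(Q_m) (the vertical gap between SMC and demand is zero at Q* and MEC at Q_m).
DWL = ½ × 14.1329 × 42.2572 = 298.6084.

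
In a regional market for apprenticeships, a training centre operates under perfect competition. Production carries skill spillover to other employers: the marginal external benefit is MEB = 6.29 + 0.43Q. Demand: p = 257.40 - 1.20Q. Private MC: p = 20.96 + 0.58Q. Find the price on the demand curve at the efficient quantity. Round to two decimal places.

P = 41.64

Social marginal cost = private MC − MEB = 14.67 + 0.15Q.
Set SMC = demand: 14.67 + 0.15Q = 257.40 - 1.20Q → Q* = 179.8000.
Consumer price on the demand curve at Q*: 257.40 − 1.20×179.8000 = 41.6400.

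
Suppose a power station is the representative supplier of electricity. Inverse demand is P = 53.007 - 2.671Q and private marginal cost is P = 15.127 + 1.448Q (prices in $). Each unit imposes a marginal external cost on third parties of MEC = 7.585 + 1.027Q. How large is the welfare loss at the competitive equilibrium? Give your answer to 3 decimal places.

Market equilibrium (private): 15.127 + 1.448Q = 53.007 - 2.671Q → Q_m = 9.1964.
Social marginal cost = private MC + MEC = 22.712 + 2.475Q.
Set SMC = demand: 22.712 + 2.475Q = 53.007 - 2.671Q → Q* = 5.8871.
Between Q* and Q_m the wedge SMC − demand runs linearly from 0 to MEC(Q_m), so the loss is a triangle.
DWL = ½ × 3.3093 × 17.0297 = 28.1782.

DWL = $28.178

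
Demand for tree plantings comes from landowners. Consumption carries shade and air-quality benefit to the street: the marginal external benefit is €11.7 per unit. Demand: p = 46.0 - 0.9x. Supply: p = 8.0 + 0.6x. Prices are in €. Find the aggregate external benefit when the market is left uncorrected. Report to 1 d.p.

Market equilibrium (private): 8.0 + 0.6x = 46.0 - 0.9x → x_m = 25.3333.
Total external benefit = MEB × x_m = 11.7 × 25.3333 = 296.3996.

€296.4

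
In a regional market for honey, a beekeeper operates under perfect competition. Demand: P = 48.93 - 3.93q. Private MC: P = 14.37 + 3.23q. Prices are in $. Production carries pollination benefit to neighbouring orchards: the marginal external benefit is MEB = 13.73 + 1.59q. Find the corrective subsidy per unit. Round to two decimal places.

Social marginal cost = private MC − MEB = 0.64 + 1.64q.
Set SMC = demand: 0.64 + 1.64q = 48.93 - 3.93q → q* = 8.6697.
The Pigouvian subsidy equals MEB at q*: 13.73 + 1.59×8.6697 = 27.5148.

subsidy = $27.51 per unit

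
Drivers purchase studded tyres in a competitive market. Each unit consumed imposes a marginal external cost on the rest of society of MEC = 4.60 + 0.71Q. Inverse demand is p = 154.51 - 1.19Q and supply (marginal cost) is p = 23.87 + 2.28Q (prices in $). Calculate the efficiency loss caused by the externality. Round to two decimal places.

DWL = $117.42

Market equilibrium (private): 23.87 + 2.28Q = 154.51 - 1.19Q → Q_m = 37.6484.
Social marginal benefit = demand − MEC = 149.91 - 1.90Q.
Set SMB = MC: 149.91 - 1.90Q = 23.87 + 2.28Q → Q* = 30.1531.
Between Q* and Q_m the wedge MC − SMB runs linearly from 0 to MEC(Q_m), so the loss is a triangle.
DWL = ½ × 7.4953 × 31.3304 = 117.4154.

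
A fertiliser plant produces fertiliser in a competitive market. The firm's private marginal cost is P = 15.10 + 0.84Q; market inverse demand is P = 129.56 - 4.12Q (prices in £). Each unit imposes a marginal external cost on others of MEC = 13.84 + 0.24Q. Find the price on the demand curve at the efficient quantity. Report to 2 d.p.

Social marginal cost = private MC + MEC = 28.94 + 1.08Q.
Set SMC = demand: 28.94 + 1.08Q = 129.56 - 4.12Q → Q* = 19.3500.
Consumer price on the demand curve at Q*: 129.56 − 4.12×19.3500 = 49.8380.

P = £49.84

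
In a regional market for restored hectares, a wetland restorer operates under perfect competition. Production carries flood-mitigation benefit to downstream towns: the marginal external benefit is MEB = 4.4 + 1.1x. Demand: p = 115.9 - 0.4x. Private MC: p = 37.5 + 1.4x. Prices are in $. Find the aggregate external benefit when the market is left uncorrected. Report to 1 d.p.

$1235.0

Market equilibrium (private): 37.5 + 1.4x = 115.9 - 0.4x → x_m = 43.5556.
Total external benefit = ∫₀^{x_m} (4.4 + 1.1x) dx = 4.4×43.5556 + ½×1.1×43.5556² = 1235.0443.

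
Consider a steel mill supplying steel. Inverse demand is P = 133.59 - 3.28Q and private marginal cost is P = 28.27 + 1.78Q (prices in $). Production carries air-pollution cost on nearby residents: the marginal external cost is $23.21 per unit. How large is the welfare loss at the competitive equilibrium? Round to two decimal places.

Market equilibrium (private): 28.27 + 1.78Q = 133.59 - 3.28Q → Q_m = 20.8142.
Social marginal cost = private MC + MEC = 51.48 + 1.78Q.
Set SMC = demand: 51.48 + 1.78Q = 133.59 - 3.28Q → Q* = 16.2273.
Between Q* and Q_m the wedge SMC − demand runs linearly from 0 to MEC(Q_m), so the loss is a triangle.
DWL = ½ × 4.5869 × 23.2100 = 53.2310.

DWL = $53.23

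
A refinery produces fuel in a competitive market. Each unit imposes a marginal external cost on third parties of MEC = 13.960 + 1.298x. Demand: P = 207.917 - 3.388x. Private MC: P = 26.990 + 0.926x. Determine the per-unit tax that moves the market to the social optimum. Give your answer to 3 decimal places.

Social marginal cost = private MC + MEC = 40.950 + 2.224x.
Set SMC = demand: 40.950 + 2.224x = 207.917 - 3.388x → x* = 29.7518.
The Pigouvian tax equals MEC at x*: 13.960 + 1.298×29.7518 = 52.5778.

tax = 52.578 per unit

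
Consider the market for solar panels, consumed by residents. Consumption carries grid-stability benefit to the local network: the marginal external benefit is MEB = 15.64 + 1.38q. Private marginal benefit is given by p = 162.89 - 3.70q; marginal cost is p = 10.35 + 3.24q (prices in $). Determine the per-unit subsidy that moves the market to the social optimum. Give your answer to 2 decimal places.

Social marginal benefit = demand + MEB = 178.53 - 2.32q.
Set SMB = MC: 178.53 - 2.32q = 10.35 + 3.24q → q* = 30.2482.
The Pigouvian subsidy equals MEB at q*: 15.64 + 1.38×30.2482 = 57.3825.

subsidy = $57.38 per unit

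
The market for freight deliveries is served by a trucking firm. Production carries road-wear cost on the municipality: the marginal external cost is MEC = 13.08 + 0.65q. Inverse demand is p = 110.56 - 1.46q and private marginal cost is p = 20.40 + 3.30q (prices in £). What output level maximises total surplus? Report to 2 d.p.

q* = 14.25

Social marginal cost = private MC + MEC = 33.48 + 3.95q.
Set SMC = demand: 33.48 + 3.95q = 110.56 - 1.46q → q* = 14.2477.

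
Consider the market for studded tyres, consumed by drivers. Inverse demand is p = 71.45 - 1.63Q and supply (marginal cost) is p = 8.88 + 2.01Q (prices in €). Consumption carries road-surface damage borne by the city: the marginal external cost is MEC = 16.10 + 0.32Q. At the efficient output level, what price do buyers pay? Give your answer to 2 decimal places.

P = €52.32

Social marginal benefit = demand − MEC = 55.35 - 1.95Q.
Set SMB = MC: 55.35 - 1.95Q = 8.88 + 2.01Q → Q* = 11.7348.
Consumer price on the demand curve at Q*: 71.45 − 1.63×11.7348 = 52.3223.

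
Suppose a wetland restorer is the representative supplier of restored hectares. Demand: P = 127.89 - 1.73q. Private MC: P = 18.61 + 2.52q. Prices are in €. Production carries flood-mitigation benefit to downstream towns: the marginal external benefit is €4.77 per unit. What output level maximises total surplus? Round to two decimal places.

q* = 26.84

Social marginal cost = private MC − MEB = 13.84 + 2.52q.
Set SMC = demand: 13.84 + 2.52q = 127.89 - 1.73q → q* = 26.8353.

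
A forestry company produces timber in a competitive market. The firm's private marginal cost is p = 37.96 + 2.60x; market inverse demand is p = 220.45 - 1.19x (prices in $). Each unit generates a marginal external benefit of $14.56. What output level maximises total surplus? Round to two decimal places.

Social marginal cost = private MC − MEB = 23.40 + 2.60x.
Set SMC = demand: 23.40 + 2.60x = 220.45 - 1.19x → x* = 51.9921.

x* = 51.99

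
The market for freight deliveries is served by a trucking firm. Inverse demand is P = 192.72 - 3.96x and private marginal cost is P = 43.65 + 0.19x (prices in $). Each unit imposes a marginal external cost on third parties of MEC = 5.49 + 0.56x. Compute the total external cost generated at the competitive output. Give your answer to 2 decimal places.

Market equilibrium (private): 43.65 + 0.19x = 192.72 - 3.96x → x_m = 35.9205.
Total external cost = ∫₀^{x_m} (5.49 + 0.56x) dx = 5.49×35.9205 + ½×0.56×35.9205² = 558.4826.

$558.48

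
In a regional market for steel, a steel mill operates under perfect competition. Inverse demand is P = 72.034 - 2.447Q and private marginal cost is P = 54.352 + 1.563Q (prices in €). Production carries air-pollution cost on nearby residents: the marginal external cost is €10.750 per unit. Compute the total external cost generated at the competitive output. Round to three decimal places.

€47.402

Market equilibrium (private): 54.352 + 1.563Q = 72.034 - 2.447Q → Q_m = 4.4095.
Total external cost = MEC × Q_m = 10.750 × 4.4095 = 47.4021.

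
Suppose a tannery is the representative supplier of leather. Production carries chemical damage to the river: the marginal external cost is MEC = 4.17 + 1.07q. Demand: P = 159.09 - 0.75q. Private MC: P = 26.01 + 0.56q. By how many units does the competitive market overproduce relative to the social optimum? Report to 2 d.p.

Market equilibrium (private): 26.01 + 0.56q = 159.09 - 0.75q → q_m = 101.5878.
Social marginal cost = private MC + MEC = 30.18 + 1.63q.
Set SMC = demand: 30.18 + 1.63q = 159.09 - 0.75q → q* = 54.1639.
Gap = |101.5878 − 54.1639| = 47.4239.

47.42 units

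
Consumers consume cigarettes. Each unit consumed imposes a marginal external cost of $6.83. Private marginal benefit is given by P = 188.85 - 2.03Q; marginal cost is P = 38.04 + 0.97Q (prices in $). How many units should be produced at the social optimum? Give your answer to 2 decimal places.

Q* = 47.99

Social marginal benefit = demand − MEC = 182.02 - 2.03Q.
Set SMB = MC: 182.02 - 2.03Q = 38.04 + 0.97Q → Q* = 47.9933.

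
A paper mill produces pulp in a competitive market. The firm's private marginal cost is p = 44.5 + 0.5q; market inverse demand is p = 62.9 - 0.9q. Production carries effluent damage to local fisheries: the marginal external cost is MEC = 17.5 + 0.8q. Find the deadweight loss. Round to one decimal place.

DWL = 178.4

Market equilibrium (private): 44.5 + 0.5q = 62.9 - 0.9q → q_m = 13.1429.
Social marginal cost = private MC + MEC = 62.0 + 1.3q.
Set SMC = demand: 62.0 + 1.3q = 62.9 - 0.9q → q* = 0.4091.
Height of the DWL triangle at q_m is SMC(q_m) − demand(q_m) = MEC(q_m) = 28.0143.
DWL = ½ × 12.7338 × 28.0143 = 178.3642.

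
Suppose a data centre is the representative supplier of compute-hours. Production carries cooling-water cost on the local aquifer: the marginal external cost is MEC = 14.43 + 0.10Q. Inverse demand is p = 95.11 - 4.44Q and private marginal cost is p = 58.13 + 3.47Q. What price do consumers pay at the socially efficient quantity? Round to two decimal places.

Social marginal cost = private MC + MEC = 72.56 + 3.57Q.
Set SMC = demand: 72.56 + 3.57Q = 95.11 - 4.44Q → Q* = 2.8152.
Consumer price on the demand curve at Q*: 95.11 − 4.44×2.8152 = 82.6105.

P = 82.61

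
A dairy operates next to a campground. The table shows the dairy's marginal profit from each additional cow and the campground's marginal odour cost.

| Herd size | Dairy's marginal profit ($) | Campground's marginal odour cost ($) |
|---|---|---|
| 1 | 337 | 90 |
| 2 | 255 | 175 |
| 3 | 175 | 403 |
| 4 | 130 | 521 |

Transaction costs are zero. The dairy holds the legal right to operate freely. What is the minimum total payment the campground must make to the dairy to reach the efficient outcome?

Left alone the dairy would choose level 4 (marginal profit stays positive).
Efficient level: k* = 2 (marginal profit ≥ marginal odour cost through 2).
The campground must at least cover the dairy's forgone profit from cutting 4→2: 175 + 130 = 305.

$305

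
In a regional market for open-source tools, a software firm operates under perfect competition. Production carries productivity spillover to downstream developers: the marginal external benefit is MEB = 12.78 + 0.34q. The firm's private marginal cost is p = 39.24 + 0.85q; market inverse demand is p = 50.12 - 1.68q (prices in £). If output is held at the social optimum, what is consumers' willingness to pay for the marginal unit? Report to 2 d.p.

Social marginal cost = private MC − MEB = 26.46 + 0.51q.
Set SMC = demand: 26.46 + 0.51q = 50.12 - 1.68q → q* = 10.8037.
Consumer price on the demand curve at q*: 50.12 − 1.68×10.8037 = 31.9698.

P = £31.97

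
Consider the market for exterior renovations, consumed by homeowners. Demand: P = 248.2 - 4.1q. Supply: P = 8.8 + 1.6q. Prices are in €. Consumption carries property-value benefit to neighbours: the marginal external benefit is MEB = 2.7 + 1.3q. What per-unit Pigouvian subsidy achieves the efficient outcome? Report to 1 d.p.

Social marginal benefit = demand + MEB = 250.9 - 2.8q.
Set SMB = MC: 250.9 - 2.8q = 8.8 + 1.6q → q* = 55.0227.
The Pigouvian subsidy equals MEB at q*: 2.7 + 1.3×55.0227 = 74.2295.

subsidy = €74.2 per unit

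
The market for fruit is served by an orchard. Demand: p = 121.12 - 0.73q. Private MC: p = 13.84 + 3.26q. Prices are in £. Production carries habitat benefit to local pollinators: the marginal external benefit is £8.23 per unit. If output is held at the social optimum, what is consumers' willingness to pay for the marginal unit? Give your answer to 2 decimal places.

Social marginal cost = private MC − MEB = 5.61 + 3.26q.
Set SMC = demand: 5.61 + 3.26q = 121.12 - 0.73q → q* = 28.9499.
Consumer price on the demand curve at q*: 121.12 − 0.73×28.9499 = 99.9866.

P = £99.99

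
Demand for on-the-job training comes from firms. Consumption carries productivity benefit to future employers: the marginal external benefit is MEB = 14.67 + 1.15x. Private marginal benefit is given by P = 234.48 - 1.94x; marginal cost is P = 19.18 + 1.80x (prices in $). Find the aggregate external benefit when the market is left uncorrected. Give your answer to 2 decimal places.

Market equilibrium (private): 19.18 + 1.80x = 234.48 - 1.94x → x_m = 57.5668.
Total external benefit = ∫₀^{x_m} (14.67 + 1.15x) dx = 14.67×57.5668 + ½×1.15×57.5668² = 2750.0184.

$2750.02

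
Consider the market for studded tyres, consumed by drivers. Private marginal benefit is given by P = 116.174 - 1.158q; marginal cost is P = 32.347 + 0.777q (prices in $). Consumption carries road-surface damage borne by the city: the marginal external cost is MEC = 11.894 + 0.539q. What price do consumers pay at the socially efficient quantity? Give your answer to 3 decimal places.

Social marginal benefit = demand − MEC = 104.280 - 1.697q.
Set SMB = MC: 104.280 - 1.697q = 32.347 + 0.777q → q* = 29.0756.
Consumer price on the demand curve at q*: 116.174 − 1.158×29.0756 = 82.5045.

P = $82.504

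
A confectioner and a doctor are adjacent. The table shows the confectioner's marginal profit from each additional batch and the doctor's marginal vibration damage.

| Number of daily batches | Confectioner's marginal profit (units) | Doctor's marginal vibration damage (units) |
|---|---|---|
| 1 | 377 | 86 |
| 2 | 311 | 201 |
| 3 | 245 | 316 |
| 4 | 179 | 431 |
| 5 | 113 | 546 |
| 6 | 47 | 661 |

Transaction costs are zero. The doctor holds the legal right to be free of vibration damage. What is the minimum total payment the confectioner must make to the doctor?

287

Efficient level: marginal profit ≥ marginal vibration damage through level 2, so k* = 2.
With the doctor holding the right, the confectioner must at least compensate total damage at k*: 86 + 201 = 287.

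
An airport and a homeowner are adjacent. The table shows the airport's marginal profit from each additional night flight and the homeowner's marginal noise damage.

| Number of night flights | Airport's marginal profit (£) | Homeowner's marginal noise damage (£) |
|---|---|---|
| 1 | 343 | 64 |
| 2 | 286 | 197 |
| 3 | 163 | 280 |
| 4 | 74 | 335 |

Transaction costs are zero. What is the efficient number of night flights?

2

Bargaining reaches the level where marginal profit last exceeds marginal noise damage.
That holds through level 2 (286 ≥ 197) but not at 3 (163 < 280).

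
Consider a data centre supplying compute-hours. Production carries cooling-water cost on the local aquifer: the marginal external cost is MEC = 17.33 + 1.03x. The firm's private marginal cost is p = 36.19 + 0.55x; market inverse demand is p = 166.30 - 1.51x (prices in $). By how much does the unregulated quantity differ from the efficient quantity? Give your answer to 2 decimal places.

Market equilibrium (private): 36.19 + 0.55x = 166.30 - 1.51x → x_m = 63.1602.
Social marginal cost = private MC + MEC = 53.52 + 1.58x.
Set SMC = demand: 53.52 + 1.58x = 166.30 - 1.51x → x* = 36.4984.
Gap = |63.1602 − 36.4984| = 26.6618.

26.66 units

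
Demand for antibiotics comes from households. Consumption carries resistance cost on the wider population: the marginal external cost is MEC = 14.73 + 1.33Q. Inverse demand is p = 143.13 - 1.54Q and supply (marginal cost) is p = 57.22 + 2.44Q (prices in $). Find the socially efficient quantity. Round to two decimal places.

Q* = 13.40

Social marginal benefit = demand − MEC = 128.40 - 2.87Q.
Set SMB = MC: 128.40 - 2.87Q = 57.22 + 2.44Q → Q* = 13.4049.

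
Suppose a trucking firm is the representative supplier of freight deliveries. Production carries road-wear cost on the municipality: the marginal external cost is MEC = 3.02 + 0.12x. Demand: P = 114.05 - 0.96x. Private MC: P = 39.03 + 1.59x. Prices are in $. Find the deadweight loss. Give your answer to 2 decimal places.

DWL = $8.04

Market equilibrium (private): 39.03 + 1.59x = 114.05 - 0.96x → x_m = 29.4196.
Social marginal cost = private MC + MEC = 42.05 + 1.71x.
Set SMC = demand: 42.05 + 1.71x = 114.05 - 0.96x → x* = 26.9663.
The loss is the area between SMC and demand from x* to x_m; with linear curves that's a triangle of height MEC(x_m).
DWL = ½ × 2.4533 × 6.5504 = 8.0350.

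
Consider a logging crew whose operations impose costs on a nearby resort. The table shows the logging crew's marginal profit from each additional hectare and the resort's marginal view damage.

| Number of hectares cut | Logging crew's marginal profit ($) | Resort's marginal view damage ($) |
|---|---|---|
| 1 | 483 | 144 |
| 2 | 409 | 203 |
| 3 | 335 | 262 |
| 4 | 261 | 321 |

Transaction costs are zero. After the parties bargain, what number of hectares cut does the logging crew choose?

3

Bargaining reaches the level where marginal profit last exceeds marginal view damage.
That holds through level 3 (335 ≥ 262) but not at 4 (261 < 321).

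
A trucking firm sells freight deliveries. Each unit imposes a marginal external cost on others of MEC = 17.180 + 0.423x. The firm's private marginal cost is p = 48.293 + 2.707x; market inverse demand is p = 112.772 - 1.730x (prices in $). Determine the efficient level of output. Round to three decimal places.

Social marginal cost = private MC + MEC = 65.473 + 3.130x.
Set SMC = demand: 65.473 + 3.130x = 112.772 - 1.730x → x* = 9.7323.

x* = 9.732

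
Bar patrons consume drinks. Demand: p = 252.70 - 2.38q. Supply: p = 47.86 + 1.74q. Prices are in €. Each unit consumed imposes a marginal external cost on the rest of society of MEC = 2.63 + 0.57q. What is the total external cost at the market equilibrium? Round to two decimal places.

€835.26

Market equilibrium (private): 47.86 + 1.74q = 252.70 - 2.38q → q_m = 49.7184.
Total external cost = ∫₀^{q_m} (2.63 + 0.57q) dq = 2.63×49.7184 + ½×0.57×49.7184² = 835.2564.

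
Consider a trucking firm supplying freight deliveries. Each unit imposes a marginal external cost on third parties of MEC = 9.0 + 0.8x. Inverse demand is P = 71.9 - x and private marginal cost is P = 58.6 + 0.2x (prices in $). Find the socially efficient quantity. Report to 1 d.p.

Social marginal cost = private MC + MEC = 67.6 + x.
Set SMC = demand: 67.6 + x = 71.9 - x → x* = 2.1500.

x* = 2.2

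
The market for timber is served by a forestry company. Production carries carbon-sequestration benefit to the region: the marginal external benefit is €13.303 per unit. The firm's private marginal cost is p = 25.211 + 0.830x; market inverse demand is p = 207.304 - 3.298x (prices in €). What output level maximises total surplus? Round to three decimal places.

x* = 47.334

Social marginal cost = private MC − MEB = 11.908 + 0.830x.
Set SMC = demand: 11.908 + 0.830x = 207.304 - 3.298x → x* = 47.3343.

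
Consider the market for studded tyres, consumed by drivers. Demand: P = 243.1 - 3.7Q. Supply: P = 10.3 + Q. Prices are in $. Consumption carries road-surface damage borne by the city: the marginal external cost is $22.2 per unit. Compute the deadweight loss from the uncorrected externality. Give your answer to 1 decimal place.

Market equilibrium (private): 10.3 + Q = 243.1 - 3.7Q → Q_m = 49.5319.
Social marginal benefit = demand − MEC = 220.9 - 3.7Q.
Set SMB = MC: 220.9 - 3.7Q = 10.3 + Q → Q* = 44.8085.
Height of the DWL triangle at Q_m is MC(Q_m) − SMB(Q_m) = MEC(Q_m) = 22.2000.
DWL = ½ × 4.7234 × 22.2000 = 52.4297.

DWL = $52.4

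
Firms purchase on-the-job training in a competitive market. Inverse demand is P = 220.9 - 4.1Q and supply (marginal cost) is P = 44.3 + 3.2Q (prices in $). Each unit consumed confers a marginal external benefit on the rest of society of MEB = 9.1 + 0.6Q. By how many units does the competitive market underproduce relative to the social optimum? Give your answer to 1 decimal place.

3.5 units

Market equilibrium (private): 44.3 + 3.2Q = 220.9 - 4.1Q → Q_m = 24.1918.
Social marginal benefit = demand + MEB = 230.0 - 3.5Q.
Set SMB = MC: 230.0 - 3.5Q = 44.3 + 3.2Q → Q* = 27.7164.
Gap = |24.1918 − 27.7164| = 3.5246.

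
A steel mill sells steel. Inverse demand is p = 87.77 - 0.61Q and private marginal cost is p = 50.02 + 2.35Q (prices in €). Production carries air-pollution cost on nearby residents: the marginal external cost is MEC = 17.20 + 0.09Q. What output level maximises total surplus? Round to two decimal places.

Social marginal cost = private MC + MEC = 67.22 + 2.44Q.
Set SMC = demand: 67.22 + 2.44Q = 87.77 - 0.61Q → Q* = 6.7377.

Q* = 6.74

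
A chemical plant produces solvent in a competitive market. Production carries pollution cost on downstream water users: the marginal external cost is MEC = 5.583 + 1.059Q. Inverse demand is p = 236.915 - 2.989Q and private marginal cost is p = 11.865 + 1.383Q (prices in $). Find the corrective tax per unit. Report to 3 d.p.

Social marginal cost = private MC + MEC = 17.448 + 2.442Q.
Set SMC = demand: 17.448 + 2.442Q = 236.915 - 2.989Q → Q* = 40.4101.
The Pigouvian tax equals MEC at Q*: 5.583 + 1.059×40.4101 = 48.3773.

tax = $48.377 per unit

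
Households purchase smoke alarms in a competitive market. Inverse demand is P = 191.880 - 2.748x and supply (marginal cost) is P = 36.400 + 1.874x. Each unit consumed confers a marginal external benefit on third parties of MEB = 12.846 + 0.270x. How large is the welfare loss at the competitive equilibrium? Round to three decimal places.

Market equilibrium (private): 36.400 + 1.874x = 191.880 - 2.748x → x_m = 33.6391.
Social marginal benefit = demand + MEB = 204.726 - 2.478x.
Set SMB = MC: 204.726 - 2.478x = 36.400 + 1.874x → x* = 38.6778.
The loss is the area between SMB and MC from x* to x_m; with linear curves that's a triangle of height MEB(x_m).
DWL = ½ × 5.0387 × 21.9286 = 55.2458.

DWL = 55.246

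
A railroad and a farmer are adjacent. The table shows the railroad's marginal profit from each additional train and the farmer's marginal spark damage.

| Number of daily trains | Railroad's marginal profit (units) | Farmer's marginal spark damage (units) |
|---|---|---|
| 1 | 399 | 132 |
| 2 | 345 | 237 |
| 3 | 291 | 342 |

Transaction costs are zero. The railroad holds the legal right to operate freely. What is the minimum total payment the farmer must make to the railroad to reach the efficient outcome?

291

Left alone the railroad would choose level 3 (marginal profit stays positive).
Efficient level: k* = 2 (marginal profit ≥ marginal spark damage through 2).
The farmer must at least cover the railroad's forgone profit from cutting 3→2: 291 = 291.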